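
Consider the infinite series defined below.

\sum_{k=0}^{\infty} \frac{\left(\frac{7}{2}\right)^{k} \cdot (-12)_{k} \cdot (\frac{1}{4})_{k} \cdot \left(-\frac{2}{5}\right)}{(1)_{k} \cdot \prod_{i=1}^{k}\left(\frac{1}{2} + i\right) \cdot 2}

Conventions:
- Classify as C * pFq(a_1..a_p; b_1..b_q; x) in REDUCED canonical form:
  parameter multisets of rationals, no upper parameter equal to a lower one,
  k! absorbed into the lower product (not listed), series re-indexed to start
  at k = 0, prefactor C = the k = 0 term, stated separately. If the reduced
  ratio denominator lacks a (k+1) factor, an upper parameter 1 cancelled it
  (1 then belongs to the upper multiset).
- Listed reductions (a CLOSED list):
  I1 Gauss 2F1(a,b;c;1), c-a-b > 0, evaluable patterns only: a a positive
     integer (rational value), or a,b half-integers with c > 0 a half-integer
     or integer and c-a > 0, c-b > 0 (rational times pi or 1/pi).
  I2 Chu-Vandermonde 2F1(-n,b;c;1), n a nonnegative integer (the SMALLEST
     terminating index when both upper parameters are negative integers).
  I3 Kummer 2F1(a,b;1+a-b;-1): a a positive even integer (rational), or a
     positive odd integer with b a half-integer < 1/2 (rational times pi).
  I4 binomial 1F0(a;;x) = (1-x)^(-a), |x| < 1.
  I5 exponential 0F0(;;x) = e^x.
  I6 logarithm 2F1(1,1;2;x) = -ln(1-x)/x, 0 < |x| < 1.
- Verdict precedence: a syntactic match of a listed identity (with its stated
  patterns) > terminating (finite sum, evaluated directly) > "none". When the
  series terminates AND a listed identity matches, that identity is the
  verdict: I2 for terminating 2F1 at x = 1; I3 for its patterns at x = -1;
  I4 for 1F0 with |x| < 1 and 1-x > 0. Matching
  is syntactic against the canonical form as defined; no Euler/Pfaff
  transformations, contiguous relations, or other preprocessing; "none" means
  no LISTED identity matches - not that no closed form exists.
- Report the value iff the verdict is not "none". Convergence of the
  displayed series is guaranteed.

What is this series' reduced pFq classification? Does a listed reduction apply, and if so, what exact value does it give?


x = \frac{7}{2} here; the reduced form reads 2F1, upper {-12, \frac{1}{4}}, lower {\frac{3}{2}}, C = -\frac{1}{5}. Verdict: terminating. (-12)_k vanishes past k = 12, leaving a 13-term sum, computed directly. Value: -\frac{2957079645453}{36658216960}.

Structural cue: x = \frac{7}{2} and the lower running product (prefactor -1/5) is a rising factorial.
Ratio: r(k) = \frac{7}{2} * (k-12) (k+\frac{1}{4}) / [(k+\frac{3}{2}) (k+1)] - poly over poly, x = \frac{7}{2} from leading terms; C = -\frac{1}{5} at k = 0.


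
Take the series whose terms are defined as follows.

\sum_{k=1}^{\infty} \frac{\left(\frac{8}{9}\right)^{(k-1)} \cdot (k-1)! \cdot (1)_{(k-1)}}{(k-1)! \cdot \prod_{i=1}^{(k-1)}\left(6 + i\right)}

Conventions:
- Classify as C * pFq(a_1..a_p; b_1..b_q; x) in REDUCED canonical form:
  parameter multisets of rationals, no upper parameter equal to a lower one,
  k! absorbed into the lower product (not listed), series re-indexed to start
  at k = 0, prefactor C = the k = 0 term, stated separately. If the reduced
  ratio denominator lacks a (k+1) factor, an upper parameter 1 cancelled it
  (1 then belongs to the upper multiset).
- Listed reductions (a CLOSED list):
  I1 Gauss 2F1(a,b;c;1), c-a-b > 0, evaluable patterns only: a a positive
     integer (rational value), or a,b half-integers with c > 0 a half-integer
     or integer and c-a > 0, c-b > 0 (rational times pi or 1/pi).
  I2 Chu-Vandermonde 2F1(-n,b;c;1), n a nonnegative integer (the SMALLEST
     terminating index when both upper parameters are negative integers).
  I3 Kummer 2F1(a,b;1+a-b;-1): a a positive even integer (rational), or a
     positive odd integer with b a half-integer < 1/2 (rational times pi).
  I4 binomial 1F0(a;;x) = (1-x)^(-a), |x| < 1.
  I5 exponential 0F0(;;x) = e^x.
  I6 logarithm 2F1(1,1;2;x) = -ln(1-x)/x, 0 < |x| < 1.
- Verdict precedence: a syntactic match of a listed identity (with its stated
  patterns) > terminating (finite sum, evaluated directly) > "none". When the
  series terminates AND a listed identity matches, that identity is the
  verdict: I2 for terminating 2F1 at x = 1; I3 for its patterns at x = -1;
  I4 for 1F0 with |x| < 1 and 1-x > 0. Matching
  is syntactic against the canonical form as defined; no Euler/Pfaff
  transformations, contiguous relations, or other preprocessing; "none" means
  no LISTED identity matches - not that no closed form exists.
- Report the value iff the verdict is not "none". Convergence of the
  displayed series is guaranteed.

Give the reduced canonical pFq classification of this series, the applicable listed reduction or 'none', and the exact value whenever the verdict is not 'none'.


Canonical form: C = 1 times 2F1 with upper {1, 1}, lower {7}, x = \frac{8}{9}. Verdict: none - this 2F1 at x = \frac{8}{9} matches no listed pattern, and upper {1, 1} holds no stopper.

Structural cue: t_0 being 1, the lower running product (C = 1) is a rising factorial.
Term ratio: r(k) = \frac{8}{9} * (k+1) (k+1) / [(k+7) (k+1)] - rational; roots negated = parameters, x = \frac{8}{9}, C = 1.


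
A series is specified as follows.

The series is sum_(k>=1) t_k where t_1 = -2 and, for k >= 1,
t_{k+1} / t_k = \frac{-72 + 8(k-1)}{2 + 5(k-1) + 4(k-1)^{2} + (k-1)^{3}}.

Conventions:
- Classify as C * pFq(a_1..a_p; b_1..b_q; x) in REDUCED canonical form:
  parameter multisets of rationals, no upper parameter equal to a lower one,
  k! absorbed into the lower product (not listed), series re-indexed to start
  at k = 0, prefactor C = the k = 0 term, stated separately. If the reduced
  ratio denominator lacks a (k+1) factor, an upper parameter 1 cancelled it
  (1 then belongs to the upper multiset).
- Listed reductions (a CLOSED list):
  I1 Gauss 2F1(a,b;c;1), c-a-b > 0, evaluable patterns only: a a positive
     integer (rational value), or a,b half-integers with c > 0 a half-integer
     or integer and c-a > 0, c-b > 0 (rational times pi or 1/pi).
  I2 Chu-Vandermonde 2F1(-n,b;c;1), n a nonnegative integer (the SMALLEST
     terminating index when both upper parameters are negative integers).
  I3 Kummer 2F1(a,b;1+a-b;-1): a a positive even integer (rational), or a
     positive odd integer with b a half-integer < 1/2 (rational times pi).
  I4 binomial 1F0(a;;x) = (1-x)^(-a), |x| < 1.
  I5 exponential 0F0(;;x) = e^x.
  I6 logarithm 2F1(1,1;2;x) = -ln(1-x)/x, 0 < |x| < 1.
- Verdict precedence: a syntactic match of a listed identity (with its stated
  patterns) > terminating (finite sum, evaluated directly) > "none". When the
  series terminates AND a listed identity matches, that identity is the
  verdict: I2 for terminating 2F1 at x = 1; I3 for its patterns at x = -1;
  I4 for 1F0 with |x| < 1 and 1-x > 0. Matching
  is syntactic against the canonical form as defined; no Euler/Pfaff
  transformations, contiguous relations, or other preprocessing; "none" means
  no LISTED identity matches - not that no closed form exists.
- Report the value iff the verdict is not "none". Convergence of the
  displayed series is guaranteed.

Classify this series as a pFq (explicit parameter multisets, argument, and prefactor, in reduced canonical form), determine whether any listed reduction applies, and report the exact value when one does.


This is -2 * 1F2(-9; 1, 2; 8) in reduced canonical form. Verdict: terminating. With -9 upstairs the series is a 10-term polynomial sum; evaluated term by term. Value: \frac{365411342}{40186125}.

Key observation: t_0 being -2, the expanded ratio factors over Q; C = -2, roots give parameters.
Step ratio: r(k) = 8 * (k-9) / [(k+1) (k+2) (k+1)] - rational in k. x = 8; t_0 = -2; negate the roots.


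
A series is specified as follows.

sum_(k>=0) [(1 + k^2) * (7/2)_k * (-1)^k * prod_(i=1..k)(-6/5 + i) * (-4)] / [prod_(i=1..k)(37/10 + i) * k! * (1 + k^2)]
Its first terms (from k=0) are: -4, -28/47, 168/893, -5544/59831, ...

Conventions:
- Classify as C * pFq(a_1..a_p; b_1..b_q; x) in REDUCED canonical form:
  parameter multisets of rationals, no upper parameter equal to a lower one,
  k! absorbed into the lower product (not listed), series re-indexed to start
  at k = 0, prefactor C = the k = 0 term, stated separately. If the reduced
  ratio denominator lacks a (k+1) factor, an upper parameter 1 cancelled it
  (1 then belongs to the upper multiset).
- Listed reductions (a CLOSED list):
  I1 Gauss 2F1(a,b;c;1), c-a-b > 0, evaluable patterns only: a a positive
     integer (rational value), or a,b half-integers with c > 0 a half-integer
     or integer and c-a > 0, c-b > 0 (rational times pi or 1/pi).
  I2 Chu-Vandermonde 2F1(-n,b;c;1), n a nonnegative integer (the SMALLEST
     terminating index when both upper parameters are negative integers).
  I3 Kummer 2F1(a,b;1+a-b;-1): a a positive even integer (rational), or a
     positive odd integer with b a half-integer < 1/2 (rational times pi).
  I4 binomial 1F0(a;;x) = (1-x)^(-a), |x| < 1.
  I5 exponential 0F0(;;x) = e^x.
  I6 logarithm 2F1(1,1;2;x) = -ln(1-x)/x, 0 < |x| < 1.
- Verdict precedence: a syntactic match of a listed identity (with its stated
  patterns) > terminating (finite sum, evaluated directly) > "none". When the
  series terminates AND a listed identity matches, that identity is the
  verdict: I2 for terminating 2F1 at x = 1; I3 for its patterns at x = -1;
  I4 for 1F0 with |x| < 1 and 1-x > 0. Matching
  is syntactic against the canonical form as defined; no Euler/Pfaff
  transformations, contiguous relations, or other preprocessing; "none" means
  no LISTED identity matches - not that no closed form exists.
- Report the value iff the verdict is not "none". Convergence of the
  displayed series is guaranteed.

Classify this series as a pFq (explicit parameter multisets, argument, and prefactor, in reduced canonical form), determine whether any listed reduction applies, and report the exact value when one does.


x = -1 here; the reduced form reads 2F1, upper {-1/5, 7/2}, lower {47/10}, C = -4. Verdict: none (x = -1): each listed identity misses the multisets {-1/5, 7/2} ; {47/10}.

The tell: from the first term -4: the running product (prefactor -4) telescopes to a rising factorial.
Consecutive-term ratio: r(k) = (-1) * (k-1/5) (k+7/2) / [(k+47/10) (k+1)] ; factor over Q: parameters, x = (-1), and C = -4.


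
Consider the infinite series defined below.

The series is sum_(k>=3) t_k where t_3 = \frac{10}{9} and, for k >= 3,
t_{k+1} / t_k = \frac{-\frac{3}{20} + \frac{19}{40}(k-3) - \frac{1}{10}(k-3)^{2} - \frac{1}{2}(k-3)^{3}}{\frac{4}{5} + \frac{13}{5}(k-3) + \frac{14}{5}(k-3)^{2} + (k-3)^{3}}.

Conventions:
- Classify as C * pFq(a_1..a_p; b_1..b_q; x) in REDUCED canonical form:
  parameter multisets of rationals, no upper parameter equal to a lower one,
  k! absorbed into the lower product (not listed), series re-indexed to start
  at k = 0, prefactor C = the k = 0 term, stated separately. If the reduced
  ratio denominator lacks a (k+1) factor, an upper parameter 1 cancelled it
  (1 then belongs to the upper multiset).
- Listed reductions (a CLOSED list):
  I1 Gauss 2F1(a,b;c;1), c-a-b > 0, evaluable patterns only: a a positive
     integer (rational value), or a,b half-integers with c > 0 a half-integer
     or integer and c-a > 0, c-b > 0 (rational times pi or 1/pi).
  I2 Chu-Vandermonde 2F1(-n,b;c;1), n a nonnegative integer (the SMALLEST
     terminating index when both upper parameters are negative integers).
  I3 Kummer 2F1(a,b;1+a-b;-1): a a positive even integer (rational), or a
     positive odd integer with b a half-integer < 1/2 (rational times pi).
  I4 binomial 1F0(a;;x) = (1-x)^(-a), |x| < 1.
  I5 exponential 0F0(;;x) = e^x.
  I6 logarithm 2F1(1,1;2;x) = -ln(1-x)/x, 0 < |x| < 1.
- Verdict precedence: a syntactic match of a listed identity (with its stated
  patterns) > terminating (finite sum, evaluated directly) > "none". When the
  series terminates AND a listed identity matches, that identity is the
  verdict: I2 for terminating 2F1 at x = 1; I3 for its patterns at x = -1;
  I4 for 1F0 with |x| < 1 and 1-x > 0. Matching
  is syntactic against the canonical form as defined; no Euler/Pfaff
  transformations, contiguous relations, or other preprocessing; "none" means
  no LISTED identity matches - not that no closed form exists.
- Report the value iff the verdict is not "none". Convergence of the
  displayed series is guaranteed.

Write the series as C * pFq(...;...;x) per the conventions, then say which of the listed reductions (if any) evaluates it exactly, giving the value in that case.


With C = \frac{10}{9}: the canonical form is 3F2(-\frac{1}{2}, -\frac{1}{2}, \frac{6}{5}; \frac{4}{5}, 1; -\frac{1}{2}). Verdict: none - at argument -\frac{1}{2} the multisets {-\frac{1}{2}, -\frac{1}{2}, \frac{6}{5}} ; {\frac{4}{5}, 1} match no listed identity.

Key observation: t_0 = \frac{10}{9} here, and the expanded ratio factors over Q; prefactor 10/9, roots give parameters.
Consecutive-term ratio: r(k) = -\frac{1}{2} * (k-\frac{1}{2}) (k-\frac{1}{2}) (k+\frac{6}{5}) / [(k+\frac{4}{5}) (k+1) (k+1)] ; factor over Q: parameters, x = -\frac{1}{2}, and C = \frac{10}{9}.


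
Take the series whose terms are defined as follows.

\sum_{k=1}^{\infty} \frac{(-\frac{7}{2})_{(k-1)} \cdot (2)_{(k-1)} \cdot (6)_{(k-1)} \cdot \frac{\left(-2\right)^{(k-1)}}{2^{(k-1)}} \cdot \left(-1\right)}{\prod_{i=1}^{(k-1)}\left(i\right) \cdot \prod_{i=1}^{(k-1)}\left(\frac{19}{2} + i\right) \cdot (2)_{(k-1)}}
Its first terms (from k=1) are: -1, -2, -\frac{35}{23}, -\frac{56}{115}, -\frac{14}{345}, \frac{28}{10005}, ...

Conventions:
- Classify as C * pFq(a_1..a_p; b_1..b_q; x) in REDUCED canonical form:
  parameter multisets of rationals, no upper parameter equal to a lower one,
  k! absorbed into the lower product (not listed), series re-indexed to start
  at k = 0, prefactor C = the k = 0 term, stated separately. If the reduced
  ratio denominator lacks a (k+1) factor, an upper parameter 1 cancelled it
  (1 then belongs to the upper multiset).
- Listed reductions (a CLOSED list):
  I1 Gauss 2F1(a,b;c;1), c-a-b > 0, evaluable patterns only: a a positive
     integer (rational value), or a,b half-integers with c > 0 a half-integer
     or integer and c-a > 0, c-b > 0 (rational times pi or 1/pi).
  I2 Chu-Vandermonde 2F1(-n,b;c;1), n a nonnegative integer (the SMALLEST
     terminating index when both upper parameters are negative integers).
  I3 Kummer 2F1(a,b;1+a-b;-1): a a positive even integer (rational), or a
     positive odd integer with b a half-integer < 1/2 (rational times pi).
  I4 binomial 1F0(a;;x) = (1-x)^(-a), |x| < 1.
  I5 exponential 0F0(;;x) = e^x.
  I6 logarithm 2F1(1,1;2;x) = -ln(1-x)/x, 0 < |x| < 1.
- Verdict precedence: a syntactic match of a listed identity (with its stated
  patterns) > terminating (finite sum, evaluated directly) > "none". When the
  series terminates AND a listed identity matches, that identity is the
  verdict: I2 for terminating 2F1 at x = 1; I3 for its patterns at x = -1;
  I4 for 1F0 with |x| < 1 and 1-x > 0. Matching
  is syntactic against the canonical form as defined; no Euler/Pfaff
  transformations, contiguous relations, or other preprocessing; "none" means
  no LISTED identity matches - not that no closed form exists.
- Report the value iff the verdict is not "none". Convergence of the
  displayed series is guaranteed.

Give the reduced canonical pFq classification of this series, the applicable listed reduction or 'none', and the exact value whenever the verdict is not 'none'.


At argument -1: a 2F1 with upper {-\frac{7}{2}, 6}, lower {\frac{21}{2}}, scaled by C = -1. Verdict (x = -1): Kummer (I3) applies (x = -1; c = \frac{21}{2} equals 1+a-b for upper {-\frac{7}{2}, 6}: listed pattern). Hence: -\frac{323}{64}.

First insight: from the first term -1: the two k-th powers (C = -1) combine into one argument.
Adjacent-term ratio: r(k) = -1 * (k-\frac{7}{2}) (k+6) / [(k+\frac{21}{2}) (k+1)] ; factor over Q: parameters, x = -1, and C = -1.


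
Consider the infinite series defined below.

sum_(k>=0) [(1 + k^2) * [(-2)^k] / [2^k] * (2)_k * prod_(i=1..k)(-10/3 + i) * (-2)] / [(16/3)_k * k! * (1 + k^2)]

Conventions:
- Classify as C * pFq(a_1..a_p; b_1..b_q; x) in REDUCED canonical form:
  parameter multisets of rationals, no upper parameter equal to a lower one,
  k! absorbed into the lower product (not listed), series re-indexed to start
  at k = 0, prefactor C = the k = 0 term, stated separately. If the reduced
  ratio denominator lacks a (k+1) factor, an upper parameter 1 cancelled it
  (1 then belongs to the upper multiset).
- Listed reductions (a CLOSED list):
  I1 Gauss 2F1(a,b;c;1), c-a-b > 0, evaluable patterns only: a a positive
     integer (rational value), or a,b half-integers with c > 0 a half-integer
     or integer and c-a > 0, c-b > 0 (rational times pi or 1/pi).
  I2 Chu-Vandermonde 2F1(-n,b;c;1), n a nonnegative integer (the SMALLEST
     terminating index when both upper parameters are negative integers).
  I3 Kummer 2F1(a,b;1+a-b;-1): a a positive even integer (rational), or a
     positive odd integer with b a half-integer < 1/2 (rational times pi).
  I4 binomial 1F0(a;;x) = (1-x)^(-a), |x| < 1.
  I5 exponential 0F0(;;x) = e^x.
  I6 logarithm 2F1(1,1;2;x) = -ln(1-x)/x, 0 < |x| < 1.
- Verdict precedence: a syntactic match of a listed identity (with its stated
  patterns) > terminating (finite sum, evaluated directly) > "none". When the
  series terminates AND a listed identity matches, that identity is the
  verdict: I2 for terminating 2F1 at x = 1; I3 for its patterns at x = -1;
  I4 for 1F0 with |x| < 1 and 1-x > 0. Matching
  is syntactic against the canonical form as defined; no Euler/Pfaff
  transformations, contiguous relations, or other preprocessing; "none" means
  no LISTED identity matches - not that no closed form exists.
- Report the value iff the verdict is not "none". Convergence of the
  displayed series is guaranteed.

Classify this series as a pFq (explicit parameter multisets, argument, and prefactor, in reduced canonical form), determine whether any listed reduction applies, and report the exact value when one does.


Reduced: x = -1, 2F1, upper = {-7/3, 2}, lower = {16/3}, C = -2. Verdict at x = -1: the Kummer evaluation I3 matches (x = -1; c = 16/3 equals 1+a-b for upper {-7/3, 2}: listed pattern). Exact value: -13/3.

Key observation: t_0 being -2, striking the common factor k^2 + 1 reduces the term (prefactor -2).
Term ratio: r(k) = (-1) * (k-7/3) (k+2) / [(k+16/3) (k+1)] - rational; roots negated = parameters, x = (-1), C = -2.


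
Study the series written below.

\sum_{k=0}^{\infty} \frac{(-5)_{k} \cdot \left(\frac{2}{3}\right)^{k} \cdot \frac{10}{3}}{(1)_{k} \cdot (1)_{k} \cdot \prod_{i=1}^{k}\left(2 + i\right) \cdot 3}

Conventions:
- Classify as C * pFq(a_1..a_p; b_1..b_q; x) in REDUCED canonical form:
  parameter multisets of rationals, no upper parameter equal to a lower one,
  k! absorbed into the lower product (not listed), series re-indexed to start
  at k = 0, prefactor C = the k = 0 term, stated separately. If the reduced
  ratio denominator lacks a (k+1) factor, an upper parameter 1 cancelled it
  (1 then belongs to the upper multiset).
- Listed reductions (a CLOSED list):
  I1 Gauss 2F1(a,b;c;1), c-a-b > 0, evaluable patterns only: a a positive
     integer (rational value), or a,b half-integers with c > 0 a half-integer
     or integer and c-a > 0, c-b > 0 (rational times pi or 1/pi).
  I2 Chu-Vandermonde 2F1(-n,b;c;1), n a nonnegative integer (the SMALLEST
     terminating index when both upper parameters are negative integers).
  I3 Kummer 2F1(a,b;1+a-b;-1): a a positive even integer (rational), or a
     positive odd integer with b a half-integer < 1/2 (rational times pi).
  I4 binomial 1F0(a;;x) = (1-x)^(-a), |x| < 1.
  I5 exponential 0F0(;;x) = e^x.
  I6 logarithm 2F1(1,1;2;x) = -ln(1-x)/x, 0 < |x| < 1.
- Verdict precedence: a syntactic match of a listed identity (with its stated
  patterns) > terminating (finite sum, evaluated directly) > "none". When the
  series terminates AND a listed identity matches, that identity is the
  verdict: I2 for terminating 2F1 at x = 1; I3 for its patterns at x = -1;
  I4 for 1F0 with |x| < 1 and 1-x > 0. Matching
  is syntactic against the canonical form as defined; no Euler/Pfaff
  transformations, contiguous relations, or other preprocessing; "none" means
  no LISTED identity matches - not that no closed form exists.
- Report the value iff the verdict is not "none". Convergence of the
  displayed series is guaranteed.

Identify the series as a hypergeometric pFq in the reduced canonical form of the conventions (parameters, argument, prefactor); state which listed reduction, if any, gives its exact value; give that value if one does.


With C = \frac{10}{9}: the canonical form is 1F2(-5; 1, 3; \frac{2}{3}). Verdict: terminating - upper parameter -5 makes this a finite sum (last index 5), evaluated exactly. Its exact value is \frac{302923}{4133430}.

Structural cue: with t_0 = \frac{10}{9}, the lower running product (C = 10/9, x = 2/3) is a rising factorial.
Adjacent-term ratio: r(k) = \frac{2}{3} * (k-5) / [(k+1) (k+3) (k+1)] - rational in k, leading ratio \frac{2}{3}; with t_0 = \frac{10}{9}, classification follows.


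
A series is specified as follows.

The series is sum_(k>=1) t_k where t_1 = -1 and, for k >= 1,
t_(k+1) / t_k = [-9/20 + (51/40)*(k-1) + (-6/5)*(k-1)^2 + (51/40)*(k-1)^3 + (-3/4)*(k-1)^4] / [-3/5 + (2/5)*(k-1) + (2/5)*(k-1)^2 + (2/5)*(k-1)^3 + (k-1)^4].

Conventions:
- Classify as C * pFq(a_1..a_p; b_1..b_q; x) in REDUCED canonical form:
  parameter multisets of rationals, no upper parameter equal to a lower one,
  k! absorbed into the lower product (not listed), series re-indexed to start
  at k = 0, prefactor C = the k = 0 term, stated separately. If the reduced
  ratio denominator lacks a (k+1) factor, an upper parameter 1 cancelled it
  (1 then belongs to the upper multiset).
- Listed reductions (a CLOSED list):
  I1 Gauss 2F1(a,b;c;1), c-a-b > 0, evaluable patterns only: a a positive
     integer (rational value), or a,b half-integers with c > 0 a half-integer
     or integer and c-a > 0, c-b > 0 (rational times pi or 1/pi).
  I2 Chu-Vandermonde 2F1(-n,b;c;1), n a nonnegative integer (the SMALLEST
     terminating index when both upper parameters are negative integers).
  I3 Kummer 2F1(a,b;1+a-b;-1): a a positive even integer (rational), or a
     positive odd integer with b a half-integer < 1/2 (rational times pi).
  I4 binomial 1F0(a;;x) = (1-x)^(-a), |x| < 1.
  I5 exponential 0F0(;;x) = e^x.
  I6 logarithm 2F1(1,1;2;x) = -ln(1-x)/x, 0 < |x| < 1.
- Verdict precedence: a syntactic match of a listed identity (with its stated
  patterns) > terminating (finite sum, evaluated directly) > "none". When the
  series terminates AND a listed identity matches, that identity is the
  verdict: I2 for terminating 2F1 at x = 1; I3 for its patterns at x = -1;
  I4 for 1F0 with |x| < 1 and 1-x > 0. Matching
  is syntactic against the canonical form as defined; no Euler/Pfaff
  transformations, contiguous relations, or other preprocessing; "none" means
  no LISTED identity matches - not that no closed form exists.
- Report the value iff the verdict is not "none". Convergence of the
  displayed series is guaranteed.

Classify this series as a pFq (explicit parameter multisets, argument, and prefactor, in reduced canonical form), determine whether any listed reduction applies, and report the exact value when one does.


With C = -1: the canonical form is 2F1(-6/5, -1/2; -3/5; -3/4). Verdict: none. A 2F1 with upper {-6/5, -1/2} fits none of I1-I6 at x = -3/4; the sum runs forever.

The tell: t_0 = -1 here, and cancel k^2 + 1 from the displayed ratio first; then C = -1, x = -3/4.
Ratio: r(k) = (-3/4) * (k-6/5) (k-1/2) / [(k-3/5) (k+1)] - rational in k, leading ratio (-3/4); with t_0 = -1, classification follows.


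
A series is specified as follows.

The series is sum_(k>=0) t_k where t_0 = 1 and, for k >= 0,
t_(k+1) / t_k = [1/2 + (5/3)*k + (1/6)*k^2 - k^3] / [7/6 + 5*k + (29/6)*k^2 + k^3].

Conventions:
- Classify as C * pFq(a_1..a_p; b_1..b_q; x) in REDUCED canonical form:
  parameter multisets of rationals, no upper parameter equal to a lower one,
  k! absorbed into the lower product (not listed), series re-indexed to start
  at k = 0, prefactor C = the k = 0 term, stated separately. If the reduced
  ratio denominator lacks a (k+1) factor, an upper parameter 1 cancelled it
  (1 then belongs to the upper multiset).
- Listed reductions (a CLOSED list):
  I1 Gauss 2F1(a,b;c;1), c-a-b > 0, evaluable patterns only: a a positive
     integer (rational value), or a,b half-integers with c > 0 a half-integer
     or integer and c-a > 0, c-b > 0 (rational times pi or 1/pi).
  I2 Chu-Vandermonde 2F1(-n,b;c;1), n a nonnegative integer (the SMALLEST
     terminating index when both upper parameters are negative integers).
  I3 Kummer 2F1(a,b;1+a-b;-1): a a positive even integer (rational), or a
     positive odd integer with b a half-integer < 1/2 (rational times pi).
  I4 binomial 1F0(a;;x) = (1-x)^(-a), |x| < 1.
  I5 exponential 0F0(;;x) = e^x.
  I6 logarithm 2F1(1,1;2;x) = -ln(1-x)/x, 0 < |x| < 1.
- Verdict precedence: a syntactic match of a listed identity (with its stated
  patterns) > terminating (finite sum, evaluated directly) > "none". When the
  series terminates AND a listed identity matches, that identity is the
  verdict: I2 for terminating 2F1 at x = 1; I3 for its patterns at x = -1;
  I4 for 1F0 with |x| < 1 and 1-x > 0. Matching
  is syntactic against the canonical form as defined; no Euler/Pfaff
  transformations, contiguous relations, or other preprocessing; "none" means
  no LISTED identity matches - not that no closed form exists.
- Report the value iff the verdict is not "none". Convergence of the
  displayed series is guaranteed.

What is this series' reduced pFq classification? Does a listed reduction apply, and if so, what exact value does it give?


Canonical form: C = 1 times 2F1 with upper {-3/2, 1}, lower {7/2}, x = -1. Verdict: this is Kummer (I3) (x = -1; c = 7/2 equals 1+a-b for upper {-3/2, 1}: listed pattern). Exact value: (15/32) * pi.

The tell: with t_0 = 1, the parameter 1/3 appears in both the upper and lower lists and cancels.
Step ratio: r(k) = (-1) * (k-3/2) (k+1) / [(k+7/2) (k+1)] ; factor over Q: parameters, x = (-1), and C = 1.


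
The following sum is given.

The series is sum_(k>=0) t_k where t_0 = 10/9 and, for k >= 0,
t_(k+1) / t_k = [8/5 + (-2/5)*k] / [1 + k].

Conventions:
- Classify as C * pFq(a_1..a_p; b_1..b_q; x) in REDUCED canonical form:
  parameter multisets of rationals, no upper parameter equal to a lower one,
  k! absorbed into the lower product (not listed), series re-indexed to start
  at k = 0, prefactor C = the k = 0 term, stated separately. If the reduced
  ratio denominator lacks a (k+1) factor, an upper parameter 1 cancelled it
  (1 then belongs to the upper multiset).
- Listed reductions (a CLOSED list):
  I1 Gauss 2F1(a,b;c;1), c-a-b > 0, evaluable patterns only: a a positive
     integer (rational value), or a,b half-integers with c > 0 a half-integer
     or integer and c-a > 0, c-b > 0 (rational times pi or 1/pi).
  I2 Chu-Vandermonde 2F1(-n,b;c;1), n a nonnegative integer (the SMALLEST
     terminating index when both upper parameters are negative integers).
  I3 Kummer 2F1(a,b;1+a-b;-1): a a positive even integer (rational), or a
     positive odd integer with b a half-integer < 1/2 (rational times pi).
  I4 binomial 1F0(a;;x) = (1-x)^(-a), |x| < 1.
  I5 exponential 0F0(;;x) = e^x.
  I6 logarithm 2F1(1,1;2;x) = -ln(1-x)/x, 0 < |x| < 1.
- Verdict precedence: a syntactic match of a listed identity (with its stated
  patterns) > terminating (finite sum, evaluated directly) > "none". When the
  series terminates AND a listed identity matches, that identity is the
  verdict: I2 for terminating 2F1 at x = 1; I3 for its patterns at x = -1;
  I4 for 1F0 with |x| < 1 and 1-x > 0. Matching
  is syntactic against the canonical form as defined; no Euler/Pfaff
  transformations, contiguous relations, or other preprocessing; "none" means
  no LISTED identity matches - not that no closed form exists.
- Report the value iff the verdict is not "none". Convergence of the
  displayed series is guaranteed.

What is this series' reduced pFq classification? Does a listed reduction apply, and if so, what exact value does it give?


The series (x = -2/5) is 1F0: upper {-4}, lower {-}, prefactor 10/9. Verdict: this is binomial (I4) (the 1F0 binomial series: exponent 4, x = -2/5). Hence: 4802/1125.

First insight: t_0 = 10/9 here, and factor the ratio over Q (C = 10/9): negated roots = parameters.
Step ratio: r(k) = (-2/5) * (k-4) / [(k+1)] ; factor over Q: parameters, x = (-2/5), and C = 10/9.


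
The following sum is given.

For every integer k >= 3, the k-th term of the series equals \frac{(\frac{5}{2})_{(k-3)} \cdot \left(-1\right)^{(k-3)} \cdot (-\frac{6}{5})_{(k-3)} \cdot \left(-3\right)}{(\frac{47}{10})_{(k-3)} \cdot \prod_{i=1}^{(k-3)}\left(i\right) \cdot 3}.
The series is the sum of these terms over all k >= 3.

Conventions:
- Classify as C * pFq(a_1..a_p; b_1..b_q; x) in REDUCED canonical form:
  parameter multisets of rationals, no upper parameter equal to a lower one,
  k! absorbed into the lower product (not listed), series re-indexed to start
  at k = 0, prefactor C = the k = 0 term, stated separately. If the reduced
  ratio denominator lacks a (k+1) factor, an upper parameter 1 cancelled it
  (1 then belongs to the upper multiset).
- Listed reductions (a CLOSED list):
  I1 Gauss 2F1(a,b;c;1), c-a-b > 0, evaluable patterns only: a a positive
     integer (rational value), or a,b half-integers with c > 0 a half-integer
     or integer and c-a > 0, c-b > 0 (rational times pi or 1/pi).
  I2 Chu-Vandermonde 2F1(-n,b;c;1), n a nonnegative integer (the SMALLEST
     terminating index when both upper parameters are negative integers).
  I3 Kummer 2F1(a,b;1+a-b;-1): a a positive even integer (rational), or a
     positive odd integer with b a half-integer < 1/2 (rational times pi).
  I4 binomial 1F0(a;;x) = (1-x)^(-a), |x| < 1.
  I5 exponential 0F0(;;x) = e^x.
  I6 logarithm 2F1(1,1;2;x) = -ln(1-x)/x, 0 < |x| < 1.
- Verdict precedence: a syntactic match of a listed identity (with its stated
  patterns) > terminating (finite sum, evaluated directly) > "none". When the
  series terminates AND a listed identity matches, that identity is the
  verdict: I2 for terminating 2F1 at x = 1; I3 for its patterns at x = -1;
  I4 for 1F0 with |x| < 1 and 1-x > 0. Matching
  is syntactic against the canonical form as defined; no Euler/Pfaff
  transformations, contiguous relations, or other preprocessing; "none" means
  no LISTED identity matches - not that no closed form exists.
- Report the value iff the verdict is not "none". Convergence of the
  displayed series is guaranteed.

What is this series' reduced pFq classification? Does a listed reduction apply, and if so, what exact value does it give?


At argument -1: a 2F1 with upper {-\frac{6}{5}, \frac{5}{2}}, lower {\frac{47}{10}}, scaled by C = -1. Verdict: no listed reduction: x = -1 and upper {-\frac{6}{5}, \frac{5}{2}} fail every I1-I6 pattern.

Key step: x = -1 and the product of the first k integers (C = -1, x = -1) is k!.
Consecutive-term ratio: r(k) = -1 * (k-\frac{6}{5}) (k+\frac{5}{2}) / [(k+\frac{47}{10}) (k+1)] - rational in k. x = -1; t_0 = -1; negate the roots.


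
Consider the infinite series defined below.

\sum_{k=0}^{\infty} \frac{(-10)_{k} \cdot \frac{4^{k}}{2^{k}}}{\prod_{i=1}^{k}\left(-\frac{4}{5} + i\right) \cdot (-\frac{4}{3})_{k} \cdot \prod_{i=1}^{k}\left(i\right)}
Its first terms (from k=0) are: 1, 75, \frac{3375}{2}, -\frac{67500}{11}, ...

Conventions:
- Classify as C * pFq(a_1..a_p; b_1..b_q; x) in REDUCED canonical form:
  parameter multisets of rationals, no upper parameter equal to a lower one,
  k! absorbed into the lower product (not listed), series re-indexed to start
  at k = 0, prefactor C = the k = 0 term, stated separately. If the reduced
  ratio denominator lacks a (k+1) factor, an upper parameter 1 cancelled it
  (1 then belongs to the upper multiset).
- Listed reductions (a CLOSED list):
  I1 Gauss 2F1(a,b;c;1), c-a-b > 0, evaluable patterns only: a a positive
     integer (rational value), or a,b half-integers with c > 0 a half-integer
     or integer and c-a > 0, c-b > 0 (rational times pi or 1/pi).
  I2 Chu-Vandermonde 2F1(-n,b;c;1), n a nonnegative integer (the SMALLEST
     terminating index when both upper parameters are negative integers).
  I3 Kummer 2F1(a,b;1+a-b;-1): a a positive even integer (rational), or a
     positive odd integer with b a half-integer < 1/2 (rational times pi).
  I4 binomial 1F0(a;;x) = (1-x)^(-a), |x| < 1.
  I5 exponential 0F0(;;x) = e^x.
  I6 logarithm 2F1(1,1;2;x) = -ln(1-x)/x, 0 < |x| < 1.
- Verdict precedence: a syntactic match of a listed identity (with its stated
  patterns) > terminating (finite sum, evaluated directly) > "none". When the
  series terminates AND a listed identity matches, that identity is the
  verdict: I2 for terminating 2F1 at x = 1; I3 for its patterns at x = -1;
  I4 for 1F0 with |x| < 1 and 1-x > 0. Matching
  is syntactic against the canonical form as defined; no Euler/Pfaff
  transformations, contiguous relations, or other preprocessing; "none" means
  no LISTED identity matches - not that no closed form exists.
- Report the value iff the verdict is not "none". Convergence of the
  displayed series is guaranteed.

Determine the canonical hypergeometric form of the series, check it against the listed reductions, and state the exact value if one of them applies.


Reduced: x = 2, 1F2, upper = {-10}, lower = {-\frac{4}{3}, \frac{1}{5}}, C = 1. Verdict: terminating - the sum ends at index 10 because -10 is a negative integer; exact evaluation follows. Exact value: -\frac{256275016795748339}{225535500526336}.

Key step: t_0 = 1 here, and the lower running product (C = 1, x = 2) is a rising factorial.
Adjacent-term ratio: r(k) = 2 * (k-10) / [(k-\frac{4}{3}) (k+\frac{1}{5}) (k+1)] - poly over poly, x = 2 from leading terms; C = 1 at k = 0.


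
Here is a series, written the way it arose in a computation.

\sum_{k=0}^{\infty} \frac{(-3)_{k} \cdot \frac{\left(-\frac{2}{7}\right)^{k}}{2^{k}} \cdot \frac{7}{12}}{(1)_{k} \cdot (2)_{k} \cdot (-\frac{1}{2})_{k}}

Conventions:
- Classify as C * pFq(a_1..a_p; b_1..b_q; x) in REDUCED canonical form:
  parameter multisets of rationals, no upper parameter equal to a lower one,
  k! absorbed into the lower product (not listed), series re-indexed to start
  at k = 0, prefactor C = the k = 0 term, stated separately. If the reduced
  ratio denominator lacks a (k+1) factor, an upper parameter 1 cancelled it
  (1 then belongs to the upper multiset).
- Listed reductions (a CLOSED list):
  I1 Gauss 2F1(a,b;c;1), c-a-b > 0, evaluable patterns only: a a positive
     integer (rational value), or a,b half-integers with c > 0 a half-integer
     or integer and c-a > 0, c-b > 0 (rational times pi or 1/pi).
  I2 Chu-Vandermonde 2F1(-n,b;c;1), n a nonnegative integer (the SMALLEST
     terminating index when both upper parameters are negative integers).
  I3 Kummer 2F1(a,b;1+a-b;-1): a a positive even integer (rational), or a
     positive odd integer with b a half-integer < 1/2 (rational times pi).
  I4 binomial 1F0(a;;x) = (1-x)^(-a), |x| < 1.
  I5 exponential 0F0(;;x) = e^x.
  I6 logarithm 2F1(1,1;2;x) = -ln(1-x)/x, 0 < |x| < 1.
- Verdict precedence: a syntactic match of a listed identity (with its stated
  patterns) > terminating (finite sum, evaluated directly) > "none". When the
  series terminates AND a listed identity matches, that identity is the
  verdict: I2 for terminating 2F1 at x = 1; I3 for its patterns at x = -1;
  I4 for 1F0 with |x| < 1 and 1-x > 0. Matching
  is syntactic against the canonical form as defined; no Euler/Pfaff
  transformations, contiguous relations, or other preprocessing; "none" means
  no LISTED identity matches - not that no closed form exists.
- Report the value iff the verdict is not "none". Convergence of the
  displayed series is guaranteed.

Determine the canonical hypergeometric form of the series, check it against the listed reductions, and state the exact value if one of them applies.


First insight: with t_0 = \frac{7}{12}, the two k-th powers (C = 7/12, x = -1/7) combine into one argument.
Ratio: r(k) = -\frac{1}{7} * (k-3) / [(k-\frac{1}{2}) (k+2) (k+1)] ; factor over Q: parameters, x = -\frac{1}{7}, and C = \frac{7}{12}.

With C = \frac{7}{12}: the canonical form is 1F2(-3; -\frac{1}{2}, 2; -\frac{1}{7}). Verdict: terminating - upper parameter -3 makes this a finite sum (last index 3), evaluated exactly. Exact value: \frac{1637}{5292}.


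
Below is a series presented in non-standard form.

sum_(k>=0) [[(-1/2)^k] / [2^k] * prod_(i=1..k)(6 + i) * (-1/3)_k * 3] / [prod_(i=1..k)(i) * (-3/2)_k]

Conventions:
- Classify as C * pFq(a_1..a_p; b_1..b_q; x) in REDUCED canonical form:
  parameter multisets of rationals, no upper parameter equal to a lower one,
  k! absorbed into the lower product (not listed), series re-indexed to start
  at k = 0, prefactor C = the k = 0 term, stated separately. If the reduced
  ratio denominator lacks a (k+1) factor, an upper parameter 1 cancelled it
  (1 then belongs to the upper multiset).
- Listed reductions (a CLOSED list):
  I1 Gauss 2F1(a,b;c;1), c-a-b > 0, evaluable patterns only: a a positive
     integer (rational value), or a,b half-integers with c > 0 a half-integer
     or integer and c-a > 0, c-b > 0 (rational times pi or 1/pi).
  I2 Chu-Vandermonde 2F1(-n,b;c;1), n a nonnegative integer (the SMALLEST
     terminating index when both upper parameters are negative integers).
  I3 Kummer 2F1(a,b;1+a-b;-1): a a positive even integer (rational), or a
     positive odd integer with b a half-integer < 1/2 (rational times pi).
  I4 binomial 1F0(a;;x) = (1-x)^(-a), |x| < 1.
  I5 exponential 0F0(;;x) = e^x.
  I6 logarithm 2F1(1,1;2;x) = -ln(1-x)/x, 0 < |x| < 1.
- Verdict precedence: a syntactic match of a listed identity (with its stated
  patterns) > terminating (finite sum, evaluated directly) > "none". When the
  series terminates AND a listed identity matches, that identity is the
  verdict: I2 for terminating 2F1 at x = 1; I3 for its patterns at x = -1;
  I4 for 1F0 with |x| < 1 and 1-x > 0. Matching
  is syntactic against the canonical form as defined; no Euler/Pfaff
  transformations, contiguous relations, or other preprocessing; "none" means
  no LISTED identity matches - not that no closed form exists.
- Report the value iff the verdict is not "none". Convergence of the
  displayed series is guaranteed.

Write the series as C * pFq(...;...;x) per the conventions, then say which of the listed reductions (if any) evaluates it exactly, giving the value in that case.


Structural cue: t_0 = 3 here, and the running product (C = 3) telescopes to a rising factorial.
Consecutive-term ratio: r(k) = (-1/4) * (k-1/3) (k+7) / [(k-3/2) (k+1)] - rational in k, leading ratio (-1/4); with t_0 = 3, classification follows.

Prefactor 3, argument -1/4: 2F1 with upper {-1/3, 7} over lower {-3/2}. Verdict: none. Every listed pattern misses the 2F1 form at -1/4, upper {-1/3, 7}.


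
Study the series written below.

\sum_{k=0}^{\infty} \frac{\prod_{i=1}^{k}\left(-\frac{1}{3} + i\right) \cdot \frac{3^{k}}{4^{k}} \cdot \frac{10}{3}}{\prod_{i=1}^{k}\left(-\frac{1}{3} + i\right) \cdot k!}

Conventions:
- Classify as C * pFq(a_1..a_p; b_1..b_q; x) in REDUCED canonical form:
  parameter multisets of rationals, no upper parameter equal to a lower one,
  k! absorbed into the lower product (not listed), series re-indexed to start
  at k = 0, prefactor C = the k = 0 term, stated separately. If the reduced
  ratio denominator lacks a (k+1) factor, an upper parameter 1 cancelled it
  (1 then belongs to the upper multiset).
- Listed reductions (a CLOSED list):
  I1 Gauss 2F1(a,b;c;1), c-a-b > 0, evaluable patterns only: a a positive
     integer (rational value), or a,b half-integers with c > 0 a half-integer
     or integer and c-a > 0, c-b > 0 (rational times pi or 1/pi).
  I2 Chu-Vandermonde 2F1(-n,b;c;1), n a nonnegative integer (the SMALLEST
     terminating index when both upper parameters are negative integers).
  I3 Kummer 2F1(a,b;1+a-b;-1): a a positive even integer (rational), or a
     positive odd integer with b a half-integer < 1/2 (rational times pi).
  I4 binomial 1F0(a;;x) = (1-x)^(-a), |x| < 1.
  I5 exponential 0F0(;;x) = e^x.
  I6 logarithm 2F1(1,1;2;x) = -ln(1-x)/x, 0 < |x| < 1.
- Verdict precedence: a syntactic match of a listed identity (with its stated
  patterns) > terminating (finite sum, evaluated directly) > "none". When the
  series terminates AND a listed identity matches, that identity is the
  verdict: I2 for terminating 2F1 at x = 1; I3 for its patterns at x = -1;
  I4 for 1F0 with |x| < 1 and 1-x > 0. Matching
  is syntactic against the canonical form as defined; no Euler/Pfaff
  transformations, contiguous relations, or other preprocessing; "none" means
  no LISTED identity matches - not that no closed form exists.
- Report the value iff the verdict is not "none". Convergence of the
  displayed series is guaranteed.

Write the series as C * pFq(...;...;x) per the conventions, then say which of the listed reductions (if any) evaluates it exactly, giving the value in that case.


First insight: t_0 = \frac{10}{3} here, and the lower running product (C = 10/3) is a rising factorial.
Adjacent-term ratio: r(k) = \frac{3}{4} * 1 / [(k+1)] - rational in k, leading ratio \frac{3}{4}; with t_0 = \frac{10}{3}, classification follows.

At argument \frac{3}{4}: a 0F0 with upper {-}, lower {-}, scaled by C = \frac{10}{3}. Verdict: the I5 exponential reduction fires (the 0F0 exponential series at x = \frac{3}{4}). Sum: \frac{10}{3} \cdot e^{\frac{3}{4}}.
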